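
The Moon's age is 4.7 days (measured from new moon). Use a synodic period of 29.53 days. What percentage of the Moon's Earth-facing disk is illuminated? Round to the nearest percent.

23%

Elongation θ = 360° × 4.7/29.53 ≈ 57.3°.
With cos θ = 0.540, the lit fraction is (1 − 0.540)/2 ≈ 0.230, so 23%.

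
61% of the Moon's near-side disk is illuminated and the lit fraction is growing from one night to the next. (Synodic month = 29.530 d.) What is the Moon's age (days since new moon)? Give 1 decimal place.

8.4 days

From f = (1 − cos θ)/2: cos θ = 1 − 2×0.61 = -0.220; arccos → 102.7°.
Before full moon the principal value applies: θ = 102.7°.
Age = 29.530 × 102.7°/360° ≈ 8.42 days.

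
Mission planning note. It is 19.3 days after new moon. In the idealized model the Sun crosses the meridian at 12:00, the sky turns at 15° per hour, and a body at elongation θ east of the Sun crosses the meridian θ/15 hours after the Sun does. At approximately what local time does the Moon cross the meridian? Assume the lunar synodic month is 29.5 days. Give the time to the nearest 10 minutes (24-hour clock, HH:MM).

03:40

Elongation θ = 360° × 19.3/29.5 ≈ 235.5°.
Delay after the Sun = 235.5° / (15°/h) ≈ 15.70 h.
12:00 + 15.702 h ≈ 03:42 → 03:40 to the nearest ten minutes.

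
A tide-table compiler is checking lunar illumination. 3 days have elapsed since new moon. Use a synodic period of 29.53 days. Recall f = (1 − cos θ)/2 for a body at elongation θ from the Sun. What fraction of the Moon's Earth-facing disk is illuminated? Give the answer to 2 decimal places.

Phase angle: θ = 360°·(3 d)/(29.53 d) = 36.6°.
cos 36.6° = 0.803, so f = (1 − 0.803)/2 = 0.098.

0.10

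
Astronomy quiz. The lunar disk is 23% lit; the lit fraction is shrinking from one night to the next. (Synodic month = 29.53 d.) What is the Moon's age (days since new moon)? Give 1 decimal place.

cos θ = 1 − 2f = 0.540, giving a principal value of 57.3°.
A waning Moon lies in 180°–360°, so θ = 360° − 57.3° = 302.7°.
Age = 29.53 × 302.7°/360° ≈ 24.83 days.

24.8 days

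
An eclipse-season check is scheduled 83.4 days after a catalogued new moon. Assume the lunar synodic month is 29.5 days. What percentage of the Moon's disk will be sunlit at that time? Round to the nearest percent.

83.4 d spans 2 complete synodic months (2 × 29.5 = 59.00 d) plus 24.40 d.
The Moon has covered 24.40/29.5 of its cycle, so θ ≈ 360° × 24.40/29.5 = 297.8°.
Illuminated fraction = (1 − cos 297.8°)/2 = (1 − 0.466)/2 ≈ 0.267, so 27%.

27%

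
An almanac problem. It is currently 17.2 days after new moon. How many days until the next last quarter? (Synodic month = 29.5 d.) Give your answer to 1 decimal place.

4.9 days

Last quarter occurs at elongation 270°, i.e. at age 29.5 × 270/360 = 22.125 d.
So 4.925 days remain (22.125 − 17.2).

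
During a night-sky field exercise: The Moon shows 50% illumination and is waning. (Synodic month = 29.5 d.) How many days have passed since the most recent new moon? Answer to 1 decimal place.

From f = (1 − cos θ)/2: cos θ = 1 − 2×0.50 = 0.000; arccos → 90.0°.
Since the Moon is past full (waning), take the reflex angle: θ = 360° − 90.0° = 270.0°.
Age = 29.5 × 270.0°/360° ≈ 22.12 days.

22.1 days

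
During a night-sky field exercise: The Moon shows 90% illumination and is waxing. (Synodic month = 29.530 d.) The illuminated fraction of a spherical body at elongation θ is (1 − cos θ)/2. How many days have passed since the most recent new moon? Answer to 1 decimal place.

11.7 days

Invert f = (1 − cos θ)/2 to get cos θ = 1 − 2(0.90) = -0.800, hence θ₀ = arccos -0.800 = 143.1°.
The Moon is waxing (0°–180°), so θ = 143.1° directly.
That fraction of the synodic month is 143.1/360 × 29.530 d ≈ 11.74 d.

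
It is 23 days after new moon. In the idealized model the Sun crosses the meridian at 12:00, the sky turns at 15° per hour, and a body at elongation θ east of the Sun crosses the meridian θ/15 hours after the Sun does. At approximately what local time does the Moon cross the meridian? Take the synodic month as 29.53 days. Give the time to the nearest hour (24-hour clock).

07:00

Phase angle: θ = 360°·(23 d)/(29.53 d) = 280.4°.
Delay after the Sun = 280.4° / (15°/h) ≈ 18.69 h.
12:00 + 18.69 h ≈ 06:42 → 07:00 to the nearest hour.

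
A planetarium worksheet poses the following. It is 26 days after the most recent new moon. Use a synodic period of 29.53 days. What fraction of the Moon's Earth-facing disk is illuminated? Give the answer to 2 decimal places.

Phase angle: θ = 360°·(26 d)/(29.53 d) = 317.0°.
With cos θ = 0.731, the lit fraction is (1 − 0.731)/2 ≈ 0.135.

0.13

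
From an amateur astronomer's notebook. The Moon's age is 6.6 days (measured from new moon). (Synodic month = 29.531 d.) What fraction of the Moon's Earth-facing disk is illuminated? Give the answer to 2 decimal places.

Elongation θ = 360° × 6.6/29.531 ≈ 80.5°.
cos 80.5° = 0.166, so f = (1 − 0.166)/2 = 0.417.

0.42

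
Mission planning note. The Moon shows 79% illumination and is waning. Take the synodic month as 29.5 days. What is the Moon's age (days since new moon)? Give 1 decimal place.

Invert f = (1 − cos θ)/2 to get cos θ = 1 − 2(0.79) = -0.580, hence θ₀ = arccos -0.580 = 125.5°.
Since the Moon is past full (waning), take the reflex angle: θ = 360° − 125.5° = 234.5°.
At 360°/29.5 d per day, 234.5° corresponds to 19.22 days.

19.2 days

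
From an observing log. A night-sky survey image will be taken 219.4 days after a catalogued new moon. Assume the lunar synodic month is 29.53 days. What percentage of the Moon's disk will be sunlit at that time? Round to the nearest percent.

95%

Reduce mod P: 219.4 − 7×29.53 = 12.69 d into the current lunation.
Elongation θ = 360° × 12.69/29.53 ≈ 154.7°.
cos 154.7° = (-0.904), so f = (1 − (-0.904))/2 = 0.952, so 95%.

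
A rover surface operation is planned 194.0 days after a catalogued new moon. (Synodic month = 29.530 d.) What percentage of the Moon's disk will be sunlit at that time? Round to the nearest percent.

194.0/29.530 = 6.570 lunations, so 6 complete cycles and 16.82 d into the next.
Phase angle: θ = 360°·(16.82 d)/(29.530 d) = 205.1°.
With cos θ = (-0.906), the lit fraction is (1 − (-0.906))/2 ≈ 0.953, so 95%.

95%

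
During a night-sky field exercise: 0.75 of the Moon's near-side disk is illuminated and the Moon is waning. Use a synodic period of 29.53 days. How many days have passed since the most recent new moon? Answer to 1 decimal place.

From f = (1 − cos θ)/2: cos θ = 1 − 2×0.75 = -0.500; arccos → 120.0°.
A waning Moon lies in 180°–360°, so θ = 360° − 120.0° = 240.0°.
That fraction of the synodic month is 240.0/360 × 29.53 d ≈ 19.69 d.

19.7 days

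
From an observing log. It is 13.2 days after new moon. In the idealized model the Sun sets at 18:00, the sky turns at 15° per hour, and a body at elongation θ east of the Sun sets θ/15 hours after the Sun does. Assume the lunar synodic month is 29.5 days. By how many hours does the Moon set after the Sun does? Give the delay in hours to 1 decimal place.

10.7 h

Elongation θ = 360° × 13.2/29.5 ≈ 161.1°.
The Moon trails the Sun by θ/15 = 161.1/15 ≈ 10.74 hours.
So the Moon sets 10.74 h after the Sun.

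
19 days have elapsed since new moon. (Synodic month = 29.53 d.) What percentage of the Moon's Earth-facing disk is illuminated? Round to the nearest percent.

81%

Elongation θ = 360° × 19/29.53 ≈ 231.6°.
Illuminated fraction = (1 − cos 231.6°)/2 = (1 − (-0.621))/2 ≈ 0.810, so 81%.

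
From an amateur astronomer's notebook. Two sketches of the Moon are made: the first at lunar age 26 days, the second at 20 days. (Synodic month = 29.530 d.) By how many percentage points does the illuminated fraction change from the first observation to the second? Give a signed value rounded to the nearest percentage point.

θ₁ = 360° × 26/29.530 = 317.0°, f₁ = (1 − cos θ₁)/2 = 0.135.
θ₂ = 360° × 20/29.530 = 243.8°, f₂ = (1 − cos θ₂)/2 = 0.721.
Change = f₂ − f₁ = +0.586 → +59 percentage points.

+59 pp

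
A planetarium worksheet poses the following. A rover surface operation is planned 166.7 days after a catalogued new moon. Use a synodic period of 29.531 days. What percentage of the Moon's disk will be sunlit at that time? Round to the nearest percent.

81%

166.7/29.531 = 5.645 lunations, so 5 complete cycles and 19.04 d into the next.
Elongation θ = 360° × 19.04/29.531 ≈ 232.2°.
With cos θ = (-0.613), the lit fraction is (1 − (-0.613))/2 ≈ 0.807, so 81%.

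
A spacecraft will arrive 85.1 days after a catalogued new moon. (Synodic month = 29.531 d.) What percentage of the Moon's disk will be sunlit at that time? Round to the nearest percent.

85.1/29.531 = 2.882 lunations, so 2 complete cycles and 26.04 d into the next.
Elongation θ = 360° × 26.04/29.531 ≈ 317.4°.
With cos θ = 0.736, the lit fraction is (1 − 0.736)/2 ≈ 0.132, so 13%.

13%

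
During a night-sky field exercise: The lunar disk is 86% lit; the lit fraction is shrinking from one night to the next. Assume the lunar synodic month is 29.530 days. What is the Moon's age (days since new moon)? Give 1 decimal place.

From f = (1 − cos θ)/2: cos θ = 1 − 2×0.86 = -0.720; arccos → 136.1°.
A waning Moon lies in 180°–360°, so θ = 360° − 136.1° = 223.9°.
Age = 29.530 × 223.9°/360° ≈ 18.37 days.

18.4 days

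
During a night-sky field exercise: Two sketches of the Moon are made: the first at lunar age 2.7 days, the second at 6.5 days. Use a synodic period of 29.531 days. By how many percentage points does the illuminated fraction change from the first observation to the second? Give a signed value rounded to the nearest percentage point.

+33 pp

First observation: θ = 360°·2.7/29.531 = 32.9°, so f = 0.080.
Second observation: θ = 79.2°, f = 0.407.
Δf = 0.407 − 0.080 = +0.326, i.e. +33 pp.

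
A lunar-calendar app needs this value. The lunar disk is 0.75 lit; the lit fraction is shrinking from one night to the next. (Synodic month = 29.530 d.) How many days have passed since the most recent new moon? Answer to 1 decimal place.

19.7 days

cos θ = 1 − 2f = -0.500, giving a principal value of 120.0°.
A waning Moon lies in 180°–360°, so θ = 360° − 120.0° = 240.0°.
At 360°/29.530 d per day, 240.0° corresponds to 19.69 days.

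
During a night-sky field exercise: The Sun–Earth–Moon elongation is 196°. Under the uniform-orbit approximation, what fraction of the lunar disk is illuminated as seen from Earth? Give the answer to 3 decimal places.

cos 196° = (-0.961), so f = (1 − (-0.961))/2 = 0.981.

0.981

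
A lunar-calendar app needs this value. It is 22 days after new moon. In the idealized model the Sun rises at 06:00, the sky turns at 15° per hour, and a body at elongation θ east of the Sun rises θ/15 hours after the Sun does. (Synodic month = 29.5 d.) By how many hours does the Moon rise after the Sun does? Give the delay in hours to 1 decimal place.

17.9 h

The Moon has covered 22/29.5 of its cycle, so θ ≈ 360° × 22/29.5 = 268.5°.
At 15° of sky rotation per hour, 268.5° corresponds to a 17.90 h lag.
So the Moon rises 17.90 h after the Sun.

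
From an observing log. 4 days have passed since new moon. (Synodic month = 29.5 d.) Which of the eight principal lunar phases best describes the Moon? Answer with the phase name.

waxing crescent

At 4/29.5 of the cycle, θ ≈ 49° — the waxing crescent range.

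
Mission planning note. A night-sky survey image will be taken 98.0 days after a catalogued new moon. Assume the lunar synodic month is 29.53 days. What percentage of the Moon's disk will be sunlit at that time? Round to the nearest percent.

Reduce mod P: 98.0 − 3×29.53 = 9.41 d into the current lunation.
Elongation θ = 360° × 9.41/29.53 ≈ 114.7°.
cos 114.7° = (-0.418), so f = (1 − (-0.418))/2 = 0.709, so 71%.

71%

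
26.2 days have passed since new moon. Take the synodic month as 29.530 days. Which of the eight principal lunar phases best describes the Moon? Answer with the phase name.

waning crescent

At 26.2/29.530 of the cycle, θ ≈ 319° — the waning crescent range.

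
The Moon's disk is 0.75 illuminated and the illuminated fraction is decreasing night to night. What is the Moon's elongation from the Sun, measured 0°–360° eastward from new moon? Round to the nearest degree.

240°

cos θ = 1 − 2f = -0.500, giving a principal value of 120.0°.
Waning ⇒ past full, so θ = 360° − 120.0° = 240.0°.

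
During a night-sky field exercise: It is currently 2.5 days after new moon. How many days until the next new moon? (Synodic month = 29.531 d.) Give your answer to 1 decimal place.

27.0 days

One full lunation from the last new moon is 29.531 d; remaining = 29.531 − 2.5 = 27.031 d.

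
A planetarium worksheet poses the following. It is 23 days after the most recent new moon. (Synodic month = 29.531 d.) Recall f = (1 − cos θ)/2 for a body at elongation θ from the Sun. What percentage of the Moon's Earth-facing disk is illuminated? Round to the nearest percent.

41%

Elongation θ = 360° × 23/29.531 ≈ 280.4°.
With cos θ = 0.180, the lit fraction is (1 − 0.180)/2 ≈ 0.410, so 41%.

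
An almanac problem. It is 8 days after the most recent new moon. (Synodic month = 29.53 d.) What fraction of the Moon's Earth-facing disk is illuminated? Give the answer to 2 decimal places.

The Moon has covered 8/29.53 of its cycle, so θ ≈ 360° × 8/29.53 = 97.5°.
Illuminated fraction = (1 − cos 97.5°)/2 = (1 − (-0.131))/2 ≈ 0.566.

0.57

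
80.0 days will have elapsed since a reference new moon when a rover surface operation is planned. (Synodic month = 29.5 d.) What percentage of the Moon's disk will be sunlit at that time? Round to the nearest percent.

80.0/29.5 = 2.712 lunations, so 2 complete cycles and 21.00 d into the next.
Phase angle: θ = 360°·(21.00 d)/(29.5 d) = 256.3°.
cos 256.3° = (-0.237), so f = (1 − (-0.237))/2 = 0.619, so 62%.

62%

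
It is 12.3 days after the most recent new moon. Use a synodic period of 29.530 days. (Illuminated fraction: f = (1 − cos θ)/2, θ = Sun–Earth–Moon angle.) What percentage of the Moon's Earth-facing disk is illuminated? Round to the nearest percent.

The Moon has covered 12.3/29.530 of its cycle, so θ ≈ 360° × 12.3/29.530 = 149.9°.
With cos θ = (-0.866), the lit fraction is (1 − (-0.866))/2 ≈ 0.933, so 93%.

93%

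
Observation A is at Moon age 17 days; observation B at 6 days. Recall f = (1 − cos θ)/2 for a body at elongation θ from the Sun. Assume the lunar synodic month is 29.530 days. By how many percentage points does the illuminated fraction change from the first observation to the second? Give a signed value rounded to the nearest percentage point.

First observation: θ = 360°·17/29.530 = 207.2°, so f = 0.945.
Second observation: θ = 73.1°, f = 0.355.
Δf = 0.355 − 0.945 = -0.589, i.e. -59 pp.

-59 pp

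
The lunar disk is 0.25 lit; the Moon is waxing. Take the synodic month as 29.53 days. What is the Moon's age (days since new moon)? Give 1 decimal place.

4.9 days

Invert f = (1 − cos θ)/2 to get cos θ = 1 − 2(0.25) = 0.500, hence θ₀ = arccos 0.500 = 60.0°.
Waxing ⇒ before full, so θ = 60.0°.
At 360°/29.53 d per day, 60.0° corresponds to 4.92 days.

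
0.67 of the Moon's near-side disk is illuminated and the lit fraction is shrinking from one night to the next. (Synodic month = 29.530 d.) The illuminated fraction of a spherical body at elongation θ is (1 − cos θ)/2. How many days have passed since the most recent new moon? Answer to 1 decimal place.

20.5 days

Invert f = (1 − cos θ)/2 to get cos θ = 1 − 2(0.67) = -0.340, hence θ₀ = arccos -0.340 = 109.9°.
Since the Moon is past full (waning), take the reflex angle: θ = 360° − 109.9° = 250.1°.
Age = 29.530 × 250.1°/360° ≈ 20.52 days.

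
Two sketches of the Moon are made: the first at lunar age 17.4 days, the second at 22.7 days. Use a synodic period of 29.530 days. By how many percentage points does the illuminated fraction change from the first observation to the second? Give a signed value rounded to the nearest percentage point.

-48 pp

θ₁ = 360° × 17.4/29.530 = 212.1°, f₁ = (1 − cos θ₁)/2 = 0.923.
θ₂ = 360° × 22.7/29.530 = 276.7°, f₂ = (1 − cos θ₂)/2 = 0.441.
Change = f₂ − f₁ = -0.482 → -48 percentage points.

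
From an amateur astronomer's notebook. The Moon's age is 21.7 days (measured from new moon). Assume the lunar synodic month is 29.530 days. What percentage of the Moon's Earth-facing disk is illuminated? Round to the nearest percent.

55%

Phase angle: θ = 360°·(21.7 d)/(29.530 d) = 264.5°.
With cos θ = (-0.095), the lit fraction is (1 − (-0.095))/2 ≈ 0.548, so 55%.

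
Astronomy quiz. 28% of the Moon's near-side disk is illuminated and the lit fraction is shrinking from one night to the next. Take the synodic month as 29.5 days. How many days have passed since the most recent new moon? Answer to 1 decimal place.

Invert f = (1 − cos θ)/2 to get cos θ = 1 − 2(0.28) = 0.440, hence θ₀ = arccos 0.440 = 63.9°.
Since the Moon is past full (waning), take the reflex angle: θ = 360° − 63.9° = 296.1°.
That fraction of the synodic month is 296.1/360 × 29.5 d ≈ 24.26 d.

24.3 days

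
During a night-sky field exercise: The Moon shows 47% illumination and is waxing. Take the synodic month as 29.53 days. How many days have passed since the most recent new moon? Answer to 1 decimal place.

Invert f = (1 − cos θ)/2 to get cos θ = 1 − 2(0.47) = 0.060, hence θ₀ = arccos 0.060 = 86.6°.
Before full moon the principal value applies: θ = 86.6°.
At 360°/29.53 d per day, 86.6° corresponds to 7.10 days.

7.1 days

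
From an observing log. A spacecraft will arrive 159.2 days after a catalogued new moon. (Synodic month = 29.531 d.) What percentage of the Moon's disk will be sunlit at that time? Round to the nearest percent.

89%

159.2 d spans 5 complete synodic months (5 × 29.531 = 147.66 d) plus 11.54 d.
Elongation θ = 360° × 11.54/29.531 ≈ 140.7°.
Illuminated fraction = (1 − cos 140.7°)/2 = (1 − (-0.774))/2 ≈ 0.887, so 89%.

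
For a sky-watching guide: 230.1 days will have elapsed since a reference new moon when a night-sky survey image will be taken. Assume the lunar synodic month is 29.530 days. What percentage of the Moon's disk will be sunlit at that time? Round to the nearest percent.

Reduce mod P: 230.1 − 7×29.530 = 23.39 d into the current lunation.
The Moon has covered 23.39/29.530 of its cycle, so θ ≈ 360° × 23.39/29.530 = 285.1°.
Illuminated fraction = (1 − cos 285.1°)/2 = (1 − 0.261)/2 ≈ 0.369, so 37%.

37%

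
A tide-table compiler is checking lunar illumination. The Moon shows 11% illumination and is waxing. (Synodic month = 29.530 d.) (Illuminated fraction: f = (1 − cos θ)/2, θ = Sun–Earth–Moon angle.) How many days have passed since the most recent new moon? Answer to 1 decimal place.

From f = (1 − cos θ)/2: cos θ = 1 − 2×0.11 = 0.780; arccos → 38.7°.
The Moon is waxing (0°–180°), so θ = 38.7° directly.
Age = 29.530 × 38.7°/360° ≈ 3.18 days.

3.2 days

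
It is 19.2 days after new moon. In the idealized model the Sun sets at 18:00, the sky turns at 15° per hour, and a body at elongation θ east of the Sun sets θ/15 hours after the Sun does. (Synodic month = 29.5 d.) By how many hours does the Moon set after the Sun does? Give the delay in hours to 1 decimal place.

The Moon has covered 19.2/29.5 of its cycle, so θ ≈ 360° × 19.2/29.5 = 234.3°.
At 15° of sky rotation per hour, 234.3° corresponds to a 15.62 h lag.
So the Moon sets 15.62 h after the Sun.

15.6 h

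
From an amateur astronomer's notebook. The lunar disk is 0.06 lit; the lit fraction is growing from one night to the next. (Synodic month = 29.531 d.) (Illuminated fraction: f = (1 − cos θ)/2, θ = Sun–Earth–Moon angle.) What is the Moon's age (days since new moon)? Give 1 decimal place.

cos θ = 1 − 2f = 0.880, giving a principal value of 28.4°.
Before full moon the principal value applies: θ = 28.4°.
That fraction of the synodic month is 28.4/360 × 29.531 d ≈ 2.33 d.

2.3 days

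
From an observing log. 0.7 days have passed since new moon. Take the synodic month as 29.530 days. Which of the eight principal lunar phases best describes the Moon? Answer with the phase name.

At 0.7/29.530 of the cycle, θ ≈ 9° — the new moon range.

new moon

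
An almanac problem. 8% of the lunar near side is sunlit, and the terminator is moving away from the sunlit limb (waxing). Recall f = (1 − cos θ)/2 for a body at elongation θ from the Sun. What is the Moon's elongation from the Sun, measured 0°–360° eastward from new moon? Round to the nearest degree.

33°

Invert f = (1 − cos θ)/2 to get cos θ = 1 − 2(0.08) = 0.840, hence θ₀ = arccos 0.840 = 32.9°.
Before full moon the principal value applies: θ = 32.9°.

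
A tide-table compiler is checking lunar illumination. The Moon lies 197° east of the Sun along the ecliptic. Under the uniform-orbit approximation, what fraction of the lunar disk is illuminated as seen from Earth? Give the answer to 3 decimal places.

cos 197° = (-0.956), so f = (1 − (-0.956))/2 = 0.978.

0.978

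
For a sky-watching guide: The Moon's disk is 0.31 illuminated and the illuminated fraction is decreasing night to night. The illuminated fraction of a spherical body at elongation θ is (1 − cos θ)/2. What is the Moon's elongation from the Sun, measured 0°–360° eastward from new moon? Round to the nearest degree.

292°

Invert f = (1 − cos θ)/2 to get cos θ = 1 − 2(0.31) = 0.380, hence θ₀ = arccos 0.380 = 67.7°.
A waning Moon lies in 180°–360°, so θ = 360° − 67.7° = 292.3°.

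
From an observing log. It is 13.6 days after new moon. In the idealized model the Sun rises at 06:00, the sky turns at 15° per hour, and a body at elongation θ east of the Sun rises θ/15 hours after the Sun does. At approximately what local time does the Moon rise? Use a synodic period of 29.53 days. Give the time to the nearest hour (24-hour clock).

17:00

Phase angle: θ = 360°·(13.6 d)/(29.53 d) = 165.8°.
Delay after the Sun = 165.8° / (15°/h) ≈ 11.05 h.
06:00 + 11.05 h ≈ 17:03 → 17:00 to the nearest hour.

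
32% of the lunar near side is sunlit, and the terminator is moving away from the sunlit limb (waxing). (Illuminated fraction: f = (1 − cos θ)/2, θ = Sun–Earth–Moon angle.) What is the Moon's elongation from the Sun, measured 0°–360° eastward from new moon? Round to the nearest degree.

cos θ = 1 − 2f = 0.360, giving a principal value of 68.9°.
Before full moon the principal value applies: θ = 68.9°.

69°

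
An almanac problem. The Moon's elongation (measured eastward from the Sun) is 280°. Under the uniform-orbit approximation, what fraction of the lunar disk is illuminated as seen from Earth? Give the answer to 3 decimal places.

f = (1 − cos 280°)/2 = (1 − 0.174)/2 ≈ 0.413.

0.413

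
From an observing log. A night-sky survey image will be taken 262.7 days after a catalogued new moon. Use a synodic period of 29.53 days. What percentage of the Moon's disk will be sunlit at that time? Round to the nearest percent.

Reduce mod P: 262.7 − 8×29.53 = 26.46 d into the current lunation.
Elongation θ = 360° × 26.46/29.53 ≈ 322.6°.
cos 322.6° = 0.794, so f = (1 − 0.794)/2 = 0.103, so 10%.

10%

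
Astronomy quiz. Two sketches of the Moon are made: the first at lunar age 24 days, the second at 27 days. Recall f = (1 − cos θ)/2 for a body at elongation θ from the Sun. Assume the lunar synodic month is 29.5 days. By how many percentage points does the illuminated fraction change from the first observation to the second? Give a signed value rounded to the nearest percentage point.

θ₁ = 360° × 24/29.5 = 292.9°, f₁ = (1 − cos θ₁)/2 = 0.306.
θ₂ = 360° × 27/29.5 = 329.5°, f₂ = (1 − cos θ₂)/2 = 0.069.
Change = f₂ − f₁ = -0.236 → -24 percentage points.

-24 percentage points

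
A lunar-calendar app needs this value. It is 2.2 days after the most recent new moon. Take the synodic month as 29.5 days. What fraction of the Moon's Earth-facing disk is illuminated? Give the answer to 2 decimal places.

0.05

The Moon has covered 2.2/29.5 of its cycle, so θ ≈ 360° × 2.2/29.5 = 26.8°.
With cos θ = 0.892, the lit fraction is (1 − 0.892)/2 ≈ 0.054.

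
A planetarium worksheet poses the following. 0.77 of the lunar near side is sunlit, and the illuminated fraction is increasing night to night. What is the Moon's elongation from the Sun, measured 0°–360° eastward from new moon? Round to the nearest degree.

123°

cos θ = 1 − 2f = -0.540, giving a principal value of 122.7°.
Before full moon the principal value applies: θ = 122.7°.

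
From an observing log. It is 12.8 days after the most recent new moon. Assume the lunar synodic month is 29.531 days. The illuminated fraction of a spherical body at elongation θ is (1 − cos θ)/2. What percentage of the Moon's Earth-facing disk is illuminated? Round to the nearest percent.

96%

Phase angle: θ = 360°·(12.8 d)/(29.531 d) = 156.0°.
Illuminated fraction = (1 − cos 156.0°)/2 = (1 − (-0.914))/2 ≈ 0.957, so 96%.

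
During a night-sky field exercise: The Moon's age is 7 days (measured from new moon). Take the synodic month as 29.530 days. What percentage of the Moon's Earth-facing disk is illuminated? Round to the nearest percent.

46%

Elongation θ = 360° × 7/29.530 ≈ 85.3°.
With cos θ = 0.081, the lit fraction is (1 − 0.081)/2 ≈ 0.459, so 46%.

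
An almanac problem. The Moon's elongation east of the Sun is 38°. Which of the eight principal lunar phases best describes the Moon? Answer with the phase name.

The waxing crescent sector spans roughly 22°–68°; 38° falls inside it.

waxing crescent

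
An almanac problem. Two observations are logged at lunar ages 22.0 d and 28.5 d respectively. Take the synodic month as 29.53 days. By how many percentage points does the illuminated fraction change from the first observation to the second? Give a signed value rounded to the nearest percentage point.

First observation: θ = 360°·22.0/29.53 = 268.2°, so f = 0.516.
Second observation: θ = 347.4°, f = 0.012.
Δf = 0.012 − 0.516 = -0.504, i.e. -50 pp.

-50 percentage points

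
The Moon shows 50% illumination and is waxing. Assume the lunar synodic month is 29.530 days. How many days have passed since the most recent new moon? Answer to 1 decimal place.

From f = (1 − cos θ)/2: cos θ = 1 − 2×0.50 = 0.000; arccos → 90.0°.
Before full moon the principal value applies: θ = 90.0°.
Age = 29.530 × 90.0°/360° ≈ 7.38 days.

7.4 days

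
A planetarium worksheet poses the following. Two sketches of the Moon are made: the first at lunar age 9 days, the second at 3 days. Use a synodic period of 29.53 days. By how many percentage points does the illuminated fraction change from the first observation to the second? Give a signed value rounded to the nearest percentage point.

-57 pp

θ₁ = 360° × 9/29.53 = 109.7°, f₁ = (1 − cos θ₁)/2 = 0.669.
θ₂ = 360° × 3/29.53 = 36.6°, f₂ = (1 − cos θ₂)/2 = 0.098.
Change = f₂ − f₁ = -0.570 → -57 percentage points.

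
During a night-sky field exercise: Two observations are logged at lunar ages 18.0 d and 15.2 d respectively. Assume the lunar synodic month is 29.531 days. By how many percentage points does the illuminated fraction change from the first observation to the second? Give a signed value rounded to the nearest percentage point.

+11 pp

θ₁ = 360° × 18.0/29.531 = 219.4°, f₁ = (1 − cos θ₁)/2 = 0.886.
θ₂ = 360° × 15.2/29.531 = 185.3°, f₂ = (1 − cos θ₂)/2 = 0.998.
Change = f₂ − f₁ = +0.112 → +11 percentage points.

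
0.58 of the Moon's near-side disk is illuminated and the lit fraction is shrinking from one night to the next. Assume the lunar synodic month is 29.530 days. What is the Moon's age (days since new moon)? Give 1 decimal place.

21.4 days

From f = (1 − cos θ)/2: cos θ = 1 − 2×0.58 = -0.160; arccos → 99.2°.
Waning ⇒ past full, so θ = 360° − 99.2° = 260.8°.
At 360°/29.530 d per day, 260.8° corresponds to 21.39 days.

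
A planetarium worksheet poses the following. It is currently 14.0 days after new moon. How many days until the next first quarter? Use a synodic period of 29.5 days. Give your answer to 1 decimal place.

First quarter occurs at elongation 90°, i.e. at age 29.5 × 90/360 = 7.375 d.
Already past this cycle's first quarter; the next is at 7.375 + 29.5 = 36.875 d, so 36.875 − 14.0 = 22.875 days.

22.9 days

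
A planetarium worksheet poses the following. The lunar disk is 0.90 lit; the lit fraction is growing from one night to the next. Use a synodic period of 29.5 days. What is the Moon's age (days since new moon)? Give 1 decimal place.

11.7 days

From f = (1 − cos θ)/2: cos θ = 1 − 2×0.90 = -0.800; arccos → 143.1°.
The Moon is waxing (0°–180°), so θ = 143.1° directly.
Age = 29.5 × 143.1°/360° ≈ 11.73 days.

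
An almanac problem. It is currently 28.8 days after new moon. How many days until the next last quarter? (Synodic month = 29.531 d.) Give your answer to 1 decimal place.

Last quarter occurs at elongation 270°, i.e. at age 29.531 × 270/360 = 22.148 d.
This lunation's last quarter (22.148 d) has passed, so add one period: 51.679 − 28.8 = 22.879 days.

22.9 days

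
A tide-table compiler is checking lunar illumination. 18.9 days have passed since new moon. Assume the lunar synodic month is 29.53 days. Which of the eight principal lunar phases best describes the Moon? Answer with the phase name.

waning gibbous

At 18.9/29.53 of the cycle, θ ≈ 230° — the waning gibbous range.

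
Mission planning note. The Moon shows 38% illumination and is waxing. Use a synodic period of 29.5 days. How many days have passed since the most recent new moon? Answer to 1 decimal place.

Invert f = (1 − cos θ)/2 to get cos θ = 1 − 2(0.38) = 0.240, hence θ₀ = arccos 0.240 = 76.1°.
Before full moon the principal value applies: θ = 76.1°.
At 360°/29.5 d per day, 76.1° corresponds to 6.24 days.

6.2 days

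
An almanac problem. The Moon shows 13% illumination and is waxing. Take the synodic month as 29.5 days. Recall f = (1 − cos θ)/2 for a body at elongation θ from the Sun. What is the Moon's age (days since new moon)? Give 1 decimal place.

From f = (1 − cos θ)/2: cos θ = 1 − 2×0.13 = 0.740; arccos → 42.3°.
Before full moon the principal value applies: θ = 42.3°.
At 360°/29.5 d per day, 42.3° corresponds to 3.46 days.

3.5 days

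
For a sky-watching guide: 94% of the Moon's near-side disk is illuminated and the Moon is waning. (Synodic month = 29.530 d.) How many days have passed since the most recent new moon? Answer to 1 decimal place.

17.1 days

cos θ = 1 − 2f = -0.880, giving a principal value of 151.6°.
Since the Moon is past full (waning), take the reflex angle: θ = 360° − 151.6° = 208.4°.
At 360°/29.530 d per day, 208.4° corresponds to 17.09 days.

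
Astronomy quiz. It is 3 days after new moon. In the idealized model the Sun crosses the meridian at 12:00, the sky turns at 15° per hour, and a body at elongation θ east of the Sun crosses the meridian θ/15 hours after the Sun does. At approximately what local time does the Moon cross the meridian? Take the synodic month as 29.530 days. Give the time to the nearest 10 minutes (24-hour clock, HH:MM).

Phase angle: θ = 360°·(3 d)/(29.530 d) = 36.6°.
At 15° of sky rotation per hour, 36.6° corresponds to a 2.44 h lag.
12:00 + 2.438 h ≈ 14:26 → 14:30 to the nearest ten minutes.

14:30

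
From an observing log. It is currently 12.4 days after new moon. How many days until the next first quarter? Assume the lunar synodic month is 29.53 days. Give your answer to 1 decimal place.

First quarter is 0.25 of the way through the cycle: age 0.25 × 29.53 = 7.383 d.
This lunation's first quarter (7.383 d) has passed, so add one period: 36.913 − 12.4 = 24.513 days.

24.5 days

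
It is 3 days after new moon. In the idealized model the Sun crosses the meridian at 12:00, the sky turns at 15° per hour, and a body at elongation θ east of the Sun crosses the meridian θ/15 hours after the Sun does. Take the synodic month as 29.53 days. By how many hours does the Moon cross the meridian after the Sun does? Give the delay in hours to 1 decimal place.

2.4 h

Phase angle: θ = 360°·(3 d)/(29.53 d) = 36.6°.
The Moon trails the Sun by θ/15 = 36.6/15 ≈ 2.44 hours.
So the Moon crosses the meridian 2.44 h after the Sun.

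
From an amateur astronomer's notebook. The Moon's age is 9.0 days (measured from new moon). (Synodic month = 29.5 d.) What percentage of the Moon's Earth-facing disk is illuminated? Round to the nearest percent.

67%

The Moon has covered 9.0/29.5 of its cycle, so θ ≈ 360° × 9.0/29.5 = 109.8°.
cos 109.8° = (-0.339), so f = (1 − (-0.339))/2 = 0.670, so 67%.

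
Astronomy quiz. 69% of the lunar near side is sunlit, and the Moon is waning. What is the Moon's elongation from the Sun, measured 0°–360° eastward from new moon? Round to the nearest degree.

248°

From f = (1 − cos θ)/2: cos θ = 1 − 2×0.69 = -0.380; arccos → 112.3°.
Waning ⇒ past full, so θ = 360° − 112.3° = 247.7°.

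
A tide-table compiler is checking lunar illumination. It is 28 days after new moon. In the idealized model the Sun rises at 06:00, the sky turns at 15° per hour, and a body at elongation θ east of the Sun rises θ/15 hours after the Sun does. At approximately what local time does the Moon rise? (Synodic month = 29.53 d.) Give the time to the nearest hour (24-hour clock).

05:00

Elongation θ = 360° × 28/29.53 ≈ 341.3°.
At 15° of sky rotation per hour, 341.3° corresponds to a 22.76 h lag.
06:00 + 22.76 h ≈ 04:45 → 05:00 to the nearest hour.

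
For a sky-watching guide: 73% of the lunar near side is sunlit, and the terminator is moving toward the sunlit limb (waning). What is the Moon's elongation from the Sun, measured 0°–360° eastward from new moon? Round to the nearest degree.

Invert f = (1 − cos θ)/2 to get cos θ = 1 − 2(0.73) = -0.460, hence θ₀ = arccos -0.460 = 117.4°.
Waning ⇒ past full, so θ = 360° − 117.4° = 242.6°.

243°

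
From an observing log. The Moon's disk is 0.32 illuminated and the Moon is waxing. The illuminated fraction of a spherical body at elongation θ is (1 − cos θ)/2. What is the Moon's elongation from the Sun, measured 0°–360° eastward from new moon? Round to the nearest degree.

cos θ = 1 − 2f = 0.360, giving a principal value of 68.9°.
The Moon is waxing (0°–180°), so θ = 68.9° directly.

69°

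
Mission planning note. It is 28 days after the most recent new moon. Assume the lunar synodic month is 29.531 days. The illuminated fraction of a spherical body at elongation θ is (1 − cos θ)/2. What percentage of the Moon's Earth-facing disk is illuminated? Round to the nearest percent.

Phase angle: θ = 360°·(28 d)/(29.531 d) = 341.3°.
With cos θ = 0.947, the lit fraction is (1 − 0.947)/2 ≈ 0.026, so 3%.

3%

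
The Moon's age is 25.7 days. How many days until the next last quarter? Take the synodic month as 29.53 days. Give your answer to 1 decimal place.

Last quarter occurs at elongation 270°, i.e. at age 29.53 × 270/360 = 22.148 d.
This lunation's last quarter (22.148 d) has passed, so add one period: 51.678 − 25.7 = 25.978 days.

26.0 days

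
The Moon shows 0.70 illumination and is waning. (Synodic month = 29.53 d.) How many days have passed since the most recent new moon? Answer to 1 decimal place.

20.2 days

cos θ = 1 − 2f = -0.400, giving a principal value of 113.6°.
A waning Moon lies in 180°–360°, so θ = 360° − 113.6° = 246.4°.
That fraction of the synodic month is 246.4/360 × 29.53 d ≈ 20.21 d.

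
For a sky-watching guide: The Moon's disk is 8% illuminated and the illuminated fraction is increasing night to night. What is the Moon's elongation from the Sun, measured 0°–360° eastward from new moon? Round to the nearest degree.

33°

From f = (1 − cos θ)/2: cos θ = 1 − 2×0.08 = 0.840; arccos → 32.9°.
The Moon is waxing (0°–180°), so θ = 32.9° directly.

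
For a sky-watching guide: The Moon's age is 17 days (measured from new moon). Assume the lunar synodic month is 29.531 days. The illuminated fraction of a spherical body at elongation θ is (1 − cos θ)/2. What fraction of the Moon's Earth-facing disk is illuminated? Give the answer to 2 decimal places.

The Moon has covered 17/29.531 of its cycle, so θ ≈ 360° × 17/29.531 = 207.2°.
With cos θ = (-0.889), the lit fraction is (1 − (-0.889))/2 ≈ 0.945.

0.94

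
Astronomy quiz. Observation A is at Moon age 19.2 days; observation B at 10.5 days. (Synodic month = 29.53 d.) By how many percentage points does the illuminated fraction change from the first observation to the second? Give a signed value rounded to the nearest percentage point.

+1 percentage points

θ₁ = 360° × 19.2/29.53 = 234.1°, f₁ = (1 − cos θ₁)/2 = 0.793.
θ₂ = 360° × 10.5/29.53 = 128.0°, f₂ = (1 − cos θ₂)/2 = 0.808.
Change = f₂ − f₁ = +0.014 → +1 percentage points.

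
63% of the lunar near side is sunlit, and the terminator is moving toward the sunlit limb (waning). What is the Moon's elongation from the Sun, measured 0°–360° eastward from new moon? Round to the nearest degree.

Invert f = (1 − cos θ)/2 to get cos θ = 1 − 2(0.63) = -0.260, hence θ₀ = arccos -0.260 = 105.1°.
A waning Moon lies in 180°–360°, so θ = 360° − 105.1° = 254.9°.

255°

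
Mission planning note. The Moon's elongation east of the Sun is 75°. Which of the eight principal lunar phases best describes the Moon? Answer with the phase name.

The first quarter sector spans roughly 68°–112°; 75° falls inside it.

first quarter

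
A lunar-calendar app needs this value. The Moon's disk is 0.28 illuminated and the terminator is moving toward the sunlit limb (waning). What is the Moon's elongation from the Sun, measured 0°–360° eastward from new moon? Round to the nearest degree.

296°

Invert f = (1 − cos θ)/2 to get cos θ = 1 − 2(0.28) = 0.440, hence θ₀ = arccos 0.440 = 63.9°.
A waning Moon lies in 180°–360°, so θ = 360° − 63.9° = 296.1°.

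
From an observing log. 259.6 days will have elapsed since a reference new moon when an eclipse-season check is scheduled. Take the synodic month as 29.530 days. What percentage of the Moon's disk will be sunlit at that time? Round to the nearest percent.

259.6/29.530 = 8.791 lunations, so 8 complete cycles and 23.36 d into the next.
The Moon has covered 23.36/29.530 of its cycle, so θ ≈ 360° × 23.36/29.530 = 284.8°.
cos 284.8° = 0.255, so f = (1 − 0.255)/2 = 0.372, so 37%.

37%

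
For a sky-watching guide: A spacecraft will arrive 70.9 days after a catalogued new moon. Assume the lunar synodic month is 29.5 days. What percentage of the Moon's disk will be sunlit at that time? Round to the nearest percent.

91%

70.9/29.5 = 2.403 lunations, so 2 complete cycles and 11.90 d into the next.
Elongation θ = 360° × 11.90/29.5 ≈ 145.2°.
With cos θ = (-0.821), the lit fraction is (1 − (-0.821))/2 ≈ 0.911, so 91%.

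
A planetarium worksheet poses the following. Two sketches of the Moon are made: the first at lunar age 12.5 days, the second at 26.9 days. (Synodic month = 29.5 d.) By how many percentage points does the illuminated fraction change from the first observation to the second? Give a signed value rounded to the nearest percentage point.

-87 percentage points

First observation: θ = 360°·12.5/29.5 = 152.5°, so f = 0.944.
Second observation: θ = 328.3°, f = 0.075.
Δf = 0.075 − 0.944 = -0.869, i.e. -87 pp.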